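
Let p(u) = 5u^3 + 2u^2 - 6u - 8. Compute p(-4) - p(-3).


p(-4) = -272
p(-3) = -107
p(-4) - p(-3) = -272 + 107 = -165


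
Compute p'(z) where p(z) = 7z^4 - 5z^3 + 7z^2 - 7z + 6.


Apply the power rule term by term:
  d/dz(7z^4) = 28z^3
  d/dz(-5z^3) = -15z^2
  d/dz(7z^2) = 14z
  d/dz(-7z) = -7
  d/dz(6) = 0
p'(z) = 28z^3 - 15z^2 + 14z - 7


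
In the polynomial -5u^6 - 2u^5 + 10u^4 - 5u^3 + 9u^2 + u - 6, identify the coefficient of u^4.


Read off the coefficient of u^4: 10


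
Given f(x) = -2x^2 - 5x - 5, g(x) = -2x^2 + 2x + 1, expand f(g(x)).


Substitute g(x) into f:
f(g(x)) = -2*(-2x^2 + 2x + 1)^2 + (-5)*(-2x^2 + 2x + 1) + (-5)
(-2x^2 + 2x + 1)^2 = 4x^4 - 8x^3 + 4x + 1
Expand and combine: -8x^4 + 16x^3 + 10x^2 - 18x - 12


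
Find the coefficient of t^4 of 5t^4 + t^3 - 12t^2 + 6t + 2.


Read off the coefficient of t^4: 5


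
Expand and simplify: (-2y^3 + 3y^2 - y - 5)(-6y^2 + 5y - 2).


Distribute each term of the first polynomial:
  (-2y^3)(-6y^2 + 5y - 2) = 12y^5 - 10y^4 + 4y^3
  (3y^2)(-6y^2 + 5y - 2) = -18y^4 + 15y^3 - 6y^2
  (-y)(-6y^2 + 5y - 2) = 6y^3 - 5y^2 + 2y
  (-5)(-6y^2 + 5y - 2) = 30y^2 - 25y + 10
Sum: 12y^5 - 28y^4 + 25y^3 + 19y^2 - 23y + 10


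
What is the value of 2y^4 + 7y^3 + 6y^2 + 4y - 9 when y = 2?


Using direct substitution:
  2 * (2)^4 = 32
  7 * (2)^3 = 56
  6 * (2)^2 = 24
  4 * (2)^1 = 8
  constant: -9
Sum = 32 + 56 + 24 + 8 - 9 = 111


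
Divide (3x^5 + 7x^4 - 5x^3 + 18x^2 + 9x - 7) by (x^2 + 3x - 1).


(3x^5 + 7x^4 - 5x^3 + 18x^2 + 9x - 7) / (x^2 + 3x - 1)
Step 1: 3x^3 * (x^2 + 3x - 1) = 3x^5 + 9x^4 - 3x^3; subtract.
Step 2: -2x^2 * (x^2 + 3x - 1) = -2x^4 - 6x^3 + 2x^2; subtract.
Step 3: 4x * (x^2 + 3x - 1) = 4x^3 + 12x^2 - 4x; subtract.
Step 4: 4 * (x^2 + 3x - 1) = 4x^2 + 12x - 4; subtract.
Quotient: 3x^3 - 2x^2 + 4x + 4, Remainder: x - 3


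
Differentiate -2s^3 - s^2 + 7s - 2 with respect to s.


Apply the power rule term by term:
  d/ds(-2s^3) = -6s^2
  d/ds(-s^2) = -2s
  d/ds(7s) = 7
  d/ds(-2) = 0
p'(s) = -6s^2 - 2s + 7


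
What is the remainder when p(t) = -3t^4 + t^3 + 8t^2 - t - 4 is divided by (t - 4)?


By the Remainder Theorem, the remainder equals p(4):
  -3*(4)^4 = -768
  1*(4)^3 = 64
  8*(4)^2 = 128
  -1*(4)^1 = -4
  constant: -4
Sum: -768 + 64 + 128 - 4 - 4 = -584


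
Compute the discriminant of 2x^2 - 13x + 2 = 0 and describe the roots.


D = b^2 - 4ac = (-13)^2 - 4(2)(2) = 169 - 16 = 153
Since D > 0: two distinct irrational roots


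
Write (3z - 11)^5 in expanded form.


Expand (3z - 11)^5 by repeated multiplication:
  (3z - 11)^2 = 9z^2 - 66z + 121
  (3z - 11)^3 = 27z^3 - 297z^2 + 1089z - 1331
  (3z - 11)^4 = 81z^4 - 1188z^3 + 6534z^2 - 15972z + 14641
= 243z^5 - 4455z^4 + 32670z^3 - 119790z^2 + 219615z - 161051


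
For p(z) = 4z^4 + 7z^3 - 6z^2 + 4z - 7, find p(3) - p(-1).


p(3) = 464
p(-1) = -20
p(3) - p(-1) = 464 + 20 = 484


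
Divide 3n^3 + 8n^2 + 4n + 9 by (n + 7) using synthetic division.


Synthetic division with c = -7. Coefficients: 3, 8, 4, 9
Bring down 3.
  3 * -7 = -21; -21 + 8 = -13
  -13 * -7 = 91; 91 + 4 = 95
  95 * -7 = -665; -665 + 9 = -656
Quotient: 3n^2 - 13n + 95, Remainder: -656


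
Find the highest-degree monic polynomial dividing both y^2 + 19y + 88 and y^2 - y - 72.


Factor each:
  y^2 + 19y + 88 = (y + 8)(y + 11)
  y^2 - y - 72 = (y + 8)(y - 9)
Common monic factor: y + 8


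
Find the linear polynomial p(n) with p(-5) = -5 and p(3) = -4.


p(n) = mn + b. Using p(-5)=-5, p(3)=-4:
m = (-5 + 4)/(-5 - 3) = -1/-8 = 1/8
b = -5 - m*(-5) = -5 + 5/8 = -35/8
p(n) = (1/8)n - (35/8)


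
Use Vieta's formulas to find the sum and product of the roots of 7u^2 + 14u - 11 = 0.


For au^2+bu+c=0: sum = -b/a, product = c/a.
a=7, b=14, c=-11
Sum = -(14)/7 = -2
Product = (-11)/7 = -11/7


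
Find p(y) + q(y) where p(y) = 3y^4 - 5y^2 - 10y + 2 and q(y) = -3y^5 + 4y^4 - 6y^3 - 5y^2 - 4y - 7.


Align terms by degree and add:
  3y^4 - 5y^2 - 10y + 2
  -3y^5 + 4y^4 - 6y^3 - 5y^2 - 4y - 7
= -3y^5 + 7y^4 - 6y^3 - 10y^2 - 14y - 5


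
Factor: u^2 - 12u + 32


Roots satisfy r1 + r2 = -b/a = 12 and r1*r2 = c/a = 32.
So r1 = 4, r2 = 8.
u^2 - 12u + 32 = (u - r1)(u - r2) = (u - 4)(u - 8)


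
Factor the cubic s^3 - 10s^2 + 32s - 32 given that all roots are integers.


Try integer roots (divisors of -32). s=4: p(4)=0.
Divide out (s - 4): quotient is s^2 - 6s + 8.
Factor the quadratic: (s - 4)(s - 2)
Result: (s - 4)(s - 4)(s - 2)


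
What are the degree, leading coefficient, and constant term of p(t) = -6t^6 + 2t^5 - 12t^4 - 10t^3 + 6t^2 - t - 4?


Highest power of t is 6, with coefficient -6. Constant term is -4.
Degree = 6, leading coefficient = -6, constant term = -4


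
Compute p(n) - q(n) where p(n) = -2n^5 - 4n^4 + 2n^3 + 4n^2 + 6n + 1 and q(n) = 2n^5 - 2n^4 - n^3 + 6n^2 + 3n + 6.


Distribute the minus sign:
  (-2n^5 - 4n^4 + 2n^3 + 4n^2 + 6n + 1)
- (2n^5 - 2n^4 - n^3 + 6n^2 + 3n + 6)
Negate second polynomial: -2n^5 + 2n^4 + n^3 - 6n^2 - 3n - 6
Add: -4n^5 - 2n^4 + 3n^3 - 2n^2 + 3n - 5


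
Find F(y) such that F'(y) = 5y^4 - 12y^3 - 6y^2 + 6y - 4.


Reverse power rule on each term:
  ∫ 5y^4 dy = y^5
  ∫ -12y^3 dy = -3y^4
  ∫ -6y^2 dy = -2y^3
  ∫ 6y dy = 3y^2
  ∫ -4 dy = -4y
F(y) = y^5 - 3y^4 - 2y^3 + 3y^2 - 4y + C


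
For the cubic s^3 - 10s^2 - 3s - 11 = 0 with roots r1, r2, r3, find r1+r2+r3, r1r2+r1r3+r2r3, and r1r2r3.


Monic cubic s^3+bs^2+cs+d=0: sum=-b, pairwise sum=c, product=-d.
b=-10, c=-3, d=-11
r1+r2+r3 = 10
r1r2+r1r3+r2r3 = -3
r1r2r3 = 11


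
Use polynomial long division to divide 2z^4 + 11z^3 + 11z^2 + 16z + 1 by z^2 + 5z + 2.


(2z^4 + 11z^3 + 11z^2 + 16z + 1) / (z^2 + 5z + 2)
Step 1: 2z^2 * (z^2 + 5z + 2) = 2z^4 + 10z^3 + 4z^2; subtract.
Step 2: z * (z^2 + 5z + 2) = z^3 + 5z^2 + 2z; subtract.
Step 3: 2 * (z^2 + 5z + 2) = 2z^2 + 10z + 4; subtract.
Quotient: 2z^2 + z + 2, Remainder: 4z - 3


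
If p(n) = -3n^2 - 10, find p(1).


Using direct substitution:
  -3 * (1)^2 = -3
  0 * (1)^1 = 0
  constant: -10
Sum = -3 + 0 - 10 = -13


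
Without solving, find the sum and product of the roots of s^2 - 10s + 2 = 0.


For as^2+bs+c=0: sum = -b/a, product = c/a.
a=1, b=-10, c=2
Sum = -(-10)/1 = 10
Product = (2)/1 = 2


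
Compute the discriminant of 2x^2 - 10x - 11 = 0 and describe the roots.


D = b^2 - 4ac = (-10)^2 - 4(2)(-11) = 100 + 88 = 188
Since D > 0: two distinct irrational roots


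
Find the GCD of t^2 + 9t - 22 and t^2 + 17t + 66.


Factor each:
  t^2 + 9t - 22 = (t + 11)(t - 2)
  t^2 + 17t + 66 = (t + 11)(t + 6)
Common monic factor: t + 11


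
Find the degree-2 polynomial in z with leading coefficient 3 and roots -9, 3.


p(z) = 3(z + 9)(z - 3)
Expand: 3z^2 + 18z - 81


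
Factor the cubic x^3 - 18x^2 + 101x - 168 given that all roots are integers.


Try integer roots (divisors of -168). x=8: p(8)=0.
Divide out (x - 8): quotient is x^2 - 10x + 21.
Factor the quadratic: (x - 7)(x - 3)
Result: (x - 8)(x - 7)(x - 3)


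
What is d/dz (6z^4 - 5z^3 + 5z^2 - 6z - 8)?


Apply the power rule term by term:
  d/dz(6z^4) = 24z^3
  d/dz(-5z^3) = -15z^2
  d/dz(5z^2) = 10z
  d/dz(-6z) = -6
  d/dz(-8) = 0
p'(z) = 24z^3 - 15z^2 + 10z - 6


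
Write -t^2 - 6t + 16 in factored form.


Roots satisfy r1 + r2 = -b/a = -6 and r1*r2 = c/a = -16.
So r1 = -8, r2 = 2.
-t^2 - 6t + 16 = -(t - r1)(t - r2) = -(t + 8)(t - 2)


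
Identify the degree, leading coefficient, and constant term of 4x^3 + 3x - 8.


Highest power of x is 3, with coefficient 4. Constant term is -8.
Degree = 3, leading coefficient = 4, constant term = -8


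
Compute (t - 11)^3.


Expand (t - 11)^3 by repeated multiplication:
  (t - 11)^2 = t^2 - 22t + 121
= t^3 - 33t^2 + 363t - 1331


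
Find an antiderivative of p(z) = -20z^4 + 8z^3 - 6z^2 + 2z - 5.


Reverse power rule on each term:
  ∫ -20z^4 dz = -4z^5
  ∫ 8z^3 dz = 2z^4
  ∫ -6z^2 dz = -2z^3
  ∫ 2z dz = z^2
  ∫ -5 dz = -5z
F(z) = -4z^5 + 2z^4 - 2z^3 + z^2 - 5z + C


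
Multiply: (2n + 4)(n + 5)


Distribute each term of the first polynomial:
  (2n)(n + 5) = 2n^2 + 10n
  (4)(n + 5) = 4n + 20
Sum: 2n^2 + 14n + 20


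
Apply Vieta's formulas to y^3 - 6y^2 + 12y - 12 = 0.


Monic cubic y^3+by^2+cy+d=0: sum=-b, pairwise sum=c, product=-d.
b=-6, c=12, d=-12
r1+r2+r3 = 6
r1r2+r1r3+r2r3 = 12
r1r2r3 = 12


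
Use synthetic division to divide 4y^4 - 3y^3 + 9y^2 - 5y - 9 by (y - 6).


Synthetic division with c = 6. Coefficients: 4, -3, 9, -5, -9
Bring down 4.
  4 * 6 = 24; 24 - 3 = 21
  21 * 6 = 126; 126 + 9 = 135
  135 * 6 = 810; 810 - 5 = 805
  805 * 6 = 4830; 4830 - 9 = 4821
Quotient: 4y^3 + 21y^2 + 135y + 805, Remainder: 4821


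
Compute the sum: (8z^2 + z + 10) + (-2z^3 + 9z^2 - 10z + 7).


Align terms by degree and add:
  8z^2 + z + 10
  -2z^3 + 9z^2 - 10z + 7
= -2z^3 + 17z^2 - 9z + 17


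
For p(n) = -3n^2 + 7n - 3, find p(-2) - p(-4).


p(-2) = -29
p(-4) = -79
p(-2) - p(-4) = -29 + 79 = 50


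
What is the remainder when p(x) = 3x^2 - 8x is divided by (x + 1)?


By the Remainder Theorem, the remainder equals p(-1):
  3*(-1)^2 = 3
  -8*(-1)^1 = 8
  constant: 0
Sum: 3 + 8 + 0 = 11


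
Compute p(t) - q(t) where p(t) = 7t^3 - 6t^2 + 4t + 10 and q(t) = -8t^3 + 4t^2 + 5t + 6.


Distribute the minus sign:
  (7t^3 - 6t^2 + 4t + 10)
- (-8t^3 + 4t^2 + 5t + 6)
Negate second polynomial: 8t^3 - 4t^2 - 5t - 6
Add: 15t^3 - 10t^2 - t + 4


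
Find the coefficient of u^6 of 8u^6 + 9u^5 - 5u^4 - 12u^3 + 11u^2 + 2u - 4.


Read off the coefficient of u^6: 8


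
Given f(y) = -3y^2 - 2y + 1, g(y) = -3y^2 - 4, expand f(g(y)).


Substitute g(y) into f:
f(g(y)) = -3*(-3y^2 - 4)^2 + (-2)*(-3y^2 - 4) + 1
(-3y^2 - 4)^2 = 9y^4 + 24y^2 + 16
Expand and combine: -27y^4 - 66y^2 - 39


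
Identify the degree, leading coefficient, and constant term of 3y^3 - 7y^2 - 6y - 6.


Highest power of y is 3, with coefficient 3. Constant term is -6.
Degree = 3, leading coefficient = 3, constant term = -6


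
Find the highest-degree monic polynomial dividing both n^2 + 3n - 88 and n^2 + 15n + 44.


Factor each:
  n^2 + 3n - 88 = (n + 11)(n - 8)
  n^2 + 15n + 44 = (n + 11)(n + 4)
Common monic factor: n + 11


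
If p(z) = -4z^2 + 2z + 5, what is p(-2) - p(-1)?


p(-2) = -15
p(-1) = -1
p(-2) - p(-1) = -15 + 1 = -14


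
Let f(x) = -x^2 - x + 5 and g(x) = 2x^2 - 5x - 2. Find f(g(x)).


Substitute g(x) into f:
f(g(x)) = -1*(2x^2 - 5x - 2)^2 + (-1)*(2x^2 - 5x - 2) + 5
(2x^2 - 5x - 2)^2 = 4x^4 - 20x^3 + 17x^2 + 20x + 4
Expand and combine: -4x^4 + 20x^3 - 19x^2 - 15x + 3


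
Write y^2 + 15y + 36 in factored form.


Roots satisfy r1 + r2 = -b/a = -15 and r1*r2 = c/a = 36.
So r1 = -3, r2 = -12.
y^2 + 15y + 36 = (y - r1)(y - r2) = (y + 3)(y + 12)


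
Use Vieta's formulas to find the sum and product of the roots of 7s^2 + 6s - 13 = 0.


For as^2+bs+c=0: sum = -b/a, product = c/a.
a=7, b=6, c=-13
Sum = -(6)/7 = -6/7
Product = (-13)/7 = -13/7


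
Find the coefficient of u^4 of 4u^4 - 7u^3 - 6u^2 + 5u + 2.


Read off the coefficient of u^4: 4


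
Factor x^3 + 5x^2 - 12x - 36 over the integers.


Try integer roots (divisors of -36). x=-2: p(-2)=0.
Divide out (x + 2): quotient is x^2 + 3x - 18.
Factor the quadratic: (x + 6)(x - 3)
Result: (x + 2)(x + 6)(x - 3)


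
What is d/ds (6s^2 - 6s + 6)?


Apply the power rule term by term:
  d/ds(6s^2) = 12s
  d/ds(-6s) = -6
  d/ds(6) = 0
p'(s) = 12s - 6


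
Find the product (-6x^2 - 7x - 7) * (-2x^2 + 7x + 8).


Distribute each term of the first polynomial:
  (-6x^2)(-2x^2 + 7x + 8) = 12x^4 - 42x^3 - 48x^2
  (-7x)(-2x^2 + 7x + 8) = 14x^3 - 49x^2 - 56x
  (-7)(-2x^2 + 7x + 8) = 14x^2 - 49x - 56
Sum: 12x^4 - 28x^3 - 83x^2 - 105x - 56


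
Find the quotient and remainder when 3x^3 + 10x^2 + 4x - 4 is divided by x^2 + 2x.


(3x^3 + 10x^2 + 4x - 4) / (x^2 + 2x)
Step 1: 3x * (x^2 + 2x) = 3x^3 + 6x^2; subtract.
Step 2: 4 * (x^2 + 2x) = 4x^2 + 8x; subtract.
Quotient: 3x + 4, Remainder: -4x - 4


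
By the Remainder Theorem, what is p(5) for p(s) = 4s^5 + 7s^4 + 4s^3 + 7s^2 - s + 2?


By the Remainder Theorem, the remainder equals p(5):
  4*(5)^5 = 12500
  7*(5)^4 = 4375
  4*(5)^3 = 500
  7*(5)^2 = 175
  -1*(5)^1 = -5
  constant: 2
Sum: 12500 + 4375 + 500 + 175 - 5 + 2 = 17547


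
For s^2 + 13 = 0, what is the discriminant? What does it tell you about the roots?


D = b^2 - 4ac = (0)^2 - 4(1)(13) = 0 - 52 = -52
Since D < 0: two complex conjugate roots (no real roots)


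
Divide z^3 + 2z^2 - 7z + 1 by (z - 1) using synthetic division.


Synthetic division with c = 1. Coefficients: 1, 2, -7, 1
Bring down 1.
  1 * 1 = 1; 1 + 2 = 3
  3 * 1 = 3; 3 - 7 = -4
  -4 * 1 = -4; -4 + 1 = -3
Quotient: z^2 + 3z - 4, Remainder: -3


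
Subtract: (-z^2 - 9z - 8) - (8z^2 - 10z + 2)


Distribute the minus sign:
  (-z^2 - 9z - 8)
- (8z^2 - 10z + 2)
Negate second polynomial: -8z^2 + 10z - 2
Add: -9z^2 + z - 10


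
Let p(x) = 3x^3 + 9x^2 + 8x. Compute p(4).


Using direct substitution:
  3 * (4)^3 = 192
  9 * (4)^2 = 144
  8 * (4)^1 = 32
  constant: 0
Sum = 192 + 144 + 32 + 0 = 368


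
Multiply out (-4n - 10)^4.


Expand (-4n - 10)^4 by repeated multiplication:
  (-4n - 10)^2 = 16n^2 + 80n + 100
  (-4n - 10)^3 = -64n^3 - 480n^2 - 1200n - 1000
= 256n^4 + 2560n^3 + 9600n^2 + 16000n + 10000


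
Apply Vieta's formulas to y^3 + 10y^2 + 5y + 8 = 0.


Monic cubic y^3+by^2+cy+d=0: sum=-b, pairwise sum=c, product=-d.
b=10, c=5, d=8
r1+r2+r3 = -10
r1r2+r1r3+r2r3 = 5
r1r2r3 = -8


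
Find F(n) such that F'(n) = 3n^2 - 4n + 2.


Reverse power rule on each term:
  ∫ 3n^2 dn = n^3
  ∫ -4n dn = -2n^2
  ∫ 2 dn = 2n
F(n) = n^3 - 2n^2 + 2n + C


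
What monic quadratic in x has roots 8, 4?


p(x) = (x - 8)(x - 4)
Expand: x^2 - 12x + 32


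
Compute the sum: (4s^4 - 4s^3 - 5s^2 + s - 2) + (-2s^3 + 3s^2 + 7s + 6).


Align terms by degree and add:
  4s^4 - 4s^3 - 5s^2 + s - 2
  -2s^3 + 3s^2 + 7s + 6
= 4s^4 - 6s^3 - 2s^2 + 8s + 4


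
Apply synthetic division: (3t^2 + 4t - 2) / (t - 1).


Synthetic division with c = 1. Coefficients: 3, 4, -2
Bring down 3.
  3 * 1 = 3; 3 + 4 = 7
  7 * 1 = 7; 7 - 2 = 5
Quotient: 3t + 7, Remainder: 5


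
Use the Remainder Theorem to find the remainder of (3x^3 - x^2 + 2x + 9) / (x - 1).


By the Remainder Theorem, the remainder equals p(1):
  3*(1)^3 = 3
  -1*(1)^2 = -1
  2*(1)^1 = 2
  constant: 9
Sum: 3 - 1 + 2 + 9 = 13


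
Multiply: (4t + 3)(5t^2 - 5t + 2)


Distribute each term of the first polynomial:
  (4t)(5t^2 - 5t + 2) = 20t^3 - 20t^2 + 8t
  (3)(5t^2 - 5t + 2) = 15t^2 - 15t + 6
Sum: 20t^3 - 5t^2 - 7t + 6


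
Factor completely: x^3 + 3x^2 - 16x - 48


Try integer roots (divisors of -48). x=-4: p(-4)=0.
Divide out (x + 4): quotient is x^2 - x - 12.
Factor the quadratic: (x - 4)(x + 3)
Result: (x + 4)(x - 4)(x + 3)


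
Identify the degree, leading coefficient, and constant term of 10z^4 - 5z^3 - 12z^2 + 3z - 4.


Highest power of z is 4, with coefficient 10. Constant term is -4.
Degree = 4, leading coefficient = 10, constant term = -4


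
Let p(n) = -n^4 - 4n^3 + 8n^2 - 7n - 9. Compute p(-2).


Using direct substitution:
  -1 * (-2)^4 = -16
  -4 * (-2)^3 = 32
  8 * (-2)^2 = 32
  -7 * (-2)^1 = 14
  constant: -9
Sum = -16 + 32 + 32 + 14 - 9 = 53


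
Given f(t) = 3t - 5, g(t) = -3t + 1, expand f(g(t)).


Substitute g(t) into f:
f(g(t)) = 3*(-3t + 1) + (-5)
Expand and combine: -9t - 2


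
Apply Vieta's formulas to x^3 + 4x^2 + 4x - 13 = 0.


Monic cubic x^3+bx^2+cx+d=0: sum=-b, pairwise sum=c, product=-d.
b=4, c=4, d=-13
r1+r2+r3 = -4
r1r2+r1r3+r2r3 = 4
r1r2r3 = 13


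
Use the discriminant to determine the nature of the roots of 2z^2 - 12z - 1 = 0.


D = b^2 - 4ac = (-12)^2 - 4(2)(-1) = 144 + 8 = 152
Since D > 0: two distinct irrational roots


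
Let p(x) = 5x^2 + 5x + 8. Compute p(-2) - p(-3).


p(-2) = 18
p(-3) = 38
p(-2) - p(-3) = 18 - 38 = -20


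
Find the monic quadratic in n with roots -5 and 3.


p(n) = (n + 5)(n - 3)
Expand: n^2 + 2n - 15


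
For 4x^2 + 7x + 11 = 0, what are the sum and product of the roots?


For ax^2+bx+c=0: sum = -b/a, product = c/a.
a=4, b=7, c=11
Sum = -(7)/4 = -7/4
Product = (11)/4 = 11/4


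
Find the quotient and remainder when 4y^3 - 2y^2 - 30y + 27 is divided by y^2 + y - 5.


(4y^3 - 2y^2 - 30y + 27) / (y^2 + y - 5)
Step 1: 4y * (y^2 + y - 5) = 4y^3 + 4y^2 - 20y; subtract.
Step 2: -6 * (y^2 + y - 5) = -6y^2 - 6y + 30; subtract.
Quotient: 4y - 6, Remainder: -4y - 3


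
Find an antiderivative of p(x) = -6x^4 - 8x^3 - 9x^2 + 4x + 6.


Reverse power rule on each term:
  ∫ -6x^4 dx = -(6/5)x^5
  ∫ -8x^3 dx = -2x^4
  ∫ -9x^2 dx = -3x^3
  ∫ 4x dx = 2x^2
  ∫ 6 dx = 6x
F(x) = -(6/5)x^5 - 2x^4 - 3x^3 + 2x^2 + 6x + C


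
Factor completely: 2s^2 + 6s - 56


Roots satisfy r1 + r2 = -b/a = -3 and r1*r2 = c/a = -28.
So r1 = -7, r2 = 4.
2s^2 + 6s - 56 = 2(s - r1)(s - r2) = 2(s + 7)(s - 4)


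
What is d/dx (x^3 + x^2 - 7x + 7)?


Apply the power rule term by term:
  d/dx(x^3) = 3x^2
  d/dx(x^2) = 2x
  d/dx(-7x) = -7
  d/dx(7) = 0
p'(x) = 3x^2 + 2x - 7


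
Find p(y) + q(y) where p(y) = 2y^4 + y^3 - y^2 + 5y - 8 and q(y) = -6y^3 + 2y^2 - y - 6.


Align terms by degree and add:
  2y^4 + y^3 - y^2 + 5y - 8
  -6y^3 + 2y^2 - y - 6
= 2y^4 - 5y^3 + y^2 + 4y - 14


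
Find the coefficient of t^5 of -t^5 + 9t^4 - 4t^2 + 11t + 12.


Read off the coefficient of t^5: -1


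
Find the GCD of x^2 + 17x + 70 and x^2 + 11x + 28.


Factor each:
  x^2 + 17x + 70 = (x + 7)(x + 10)
  x^2 + 11x + 28 = (x + 7)(x + 4)
Common monic factor: x + 7


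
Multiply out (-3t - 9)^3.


Expand (-3t - 9)^3 by repeated multiplication:
  (-3t - 9)^2 = 9t^2 + 54t + 81
= -27t^3 - 243t^2 - 729t - 729


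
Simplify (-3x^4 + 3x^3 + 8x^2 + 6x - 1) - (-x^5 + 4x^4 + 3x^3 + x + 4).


Distribute the minus sign:
  (-3x^4 + 3x^3 + 8x^2 + 6x - 1)
- (-x^5 + 4x^4 + 3x^3 + x + 4)
Negate second polynomial: x^5 - 4x^4 - 3x^3 - x - 4
Add: x^5 - 7x^4 + 8x^2 + 5x - 5


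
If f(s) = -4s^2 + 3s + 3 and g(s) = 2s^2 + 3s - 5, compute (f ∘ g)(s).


Substitute g(s) into f:
f(g(s)) = -4*(2s^2 + 3s - 5)^2 + 3*(2s^2 + 3s - 5) + 3
(2s^2 + 3s - 5)^2 = 4s^4 + 12s^3 - 11s^2 - 30s + 25
Expand and combine: -16s^4 - 48s^3 + 50s^2 + 129s - 112


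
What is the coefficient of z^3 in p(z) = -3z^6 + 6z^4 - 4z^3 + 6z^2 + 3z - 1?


Read off the coefficient of z^3: -4


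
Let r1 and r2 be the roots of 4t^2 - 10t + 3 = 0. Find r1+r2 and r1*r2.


For at^2+bt+c=0: sum = -b/a, product = c/a.
a=4, b=-10, c=3
Sum = -(-10)/4 = 5/2
Product = (3)/4 = 3/4


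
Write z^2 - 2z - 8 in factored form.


Roots satisfy r1 + r2 = -b/a = 2 and r1*r2 = c/a = -8.
So r1 = -2, r2 = 4.
z^2 - 2z - 8 = (z - r1)(z - r2) = (z + 2)(z - 4)


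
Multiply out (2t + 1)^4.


Expand (2t + 1)^4 by repeated multiplication:
  (2t + 1)^2 = 4t^2 + 4t + 1
  (2t + 1)^3 = 8t^3 + 12t^2 + 6t + 1
= 16t^4 + 32t^3 + 24t^2 + 8t + 1


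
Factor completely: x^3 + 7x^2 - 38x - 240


Try integer roots (divisors of -240). x=-8: p(-8)=0.
Divide out (x + 8): quotient is x^2 - x - 30.
Factor the quadratic: (x - 6)(x + 5)
Result: (x + 8)(x - 6)(x + 5)


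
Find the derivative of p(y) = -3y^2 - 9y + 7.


Apply the power rule term by term:
  d/dy(-3y^2) = -6y
  d/dy(-9y) = -9
  d/dy(7) = 0
p'(y) = -6y - 9


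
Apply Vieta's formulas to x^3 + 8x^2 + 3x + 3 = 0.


Monic cubic x^3+bx^2+cx+d=0: sum=-b, pairwise sum=c, product=-d.
b=8, c=3, d=3
r1+r2+r3 = -8
r1r2+r1r3+r2r3 = 3
r1r2r3 = -3


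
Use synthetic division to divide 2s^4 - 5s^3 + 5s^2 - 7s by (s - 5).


Synthetic division with c = 5. Coefficients: 2, -5, 5, -7, 0
Bring down 2.
  2 * 5 = 10; 10 - 5 = 5
  5 * 5 = 25; 25 + 5 = 30
  30 * 5 = 150; 150 - 7 = 143
  143 * 5 = 715; 715 + 0 = 715
Quotient: 2s^3 + 5s^2 + 30s + 143, Remainder: 715


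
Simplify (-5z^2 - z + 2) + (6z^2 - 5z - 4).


Align terms by degree and add:
  -5z^2 - z + 2
+ 6z^2 - 5z - 4
= z^2 - 6z - 2


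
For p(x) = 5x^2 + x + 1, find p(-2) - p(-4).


p(-2) = 19
p(-4) = 77
p(-2) - p(-4) = 19 - 77 = -58


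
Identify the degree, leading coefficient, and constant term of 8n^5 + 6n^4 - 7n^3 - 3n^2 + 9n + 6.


Highest power of n is 5, with coefficient 8. Constant term is 6.
Degree = 5, leading coefficient = 8, constant term = 6


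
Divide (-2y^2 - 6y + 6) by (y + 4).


(-2y^2 - 6y + 6) / (y + 4)
Step 1: -2y * (y + 4) = -2y^2 - 8y; subtract.
Step 2: 2 * (y + 4) = 2y + 8; subtract.
Quotient: -2y + 2, Remainder: -2


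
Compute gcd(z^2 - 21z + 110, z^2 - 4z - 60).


Factor each:
  z^2 - 21z + 110 = (z - 10)(z - 11)
  z^2 - 4z - 60 = (z - 10)(z + 6)
Common monic factor: z - 10


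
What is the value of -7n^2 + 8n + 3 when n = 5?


Using direct substitution:
  -7 * (5)^2 = -175
  8 * (5)^1 = 40
  constant: 3
Sum = -175 + 40 + 3 = -132


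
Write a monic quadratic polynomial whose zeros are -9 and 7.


p(x) = (x + 9)(x - 7)
Expand: x^2 + 2x - 63


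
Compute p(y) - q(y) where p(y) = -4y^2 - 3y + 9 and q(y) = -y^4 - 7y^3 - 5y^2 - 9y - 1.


Distribute the minus sign:
  (-4y^2 - 3y + 9)
- (-y^4 - 7y^3 - 5y^2 - 9y - 1)
Negate second polynomial: y^4 + 7y^3 + 5y^2 + 9y + 1
Add: y^4 + 7y^3 + y^2 + 6y + 10


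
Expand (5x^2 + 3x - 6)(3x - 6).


Distribute each term of the first polynomial:
  (5x^2)(3x - 6) = 15x^3 - 30x^2
  (3x)(3x - 6) = 9x^2 - 18x
  (-6)(3x - 6) = -18x + 36
Sum: 15x^3 - 21x^2 - 36x + 36


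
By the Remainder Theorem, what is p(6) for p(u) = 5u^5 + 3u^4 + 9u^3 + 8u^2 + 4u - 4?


By the Remainder Theorem, the remainder equals p(6):
  5*(6)^5 = 38880
  3*(6)^4 = 3888
  9*(6)^3 = 1944
  8*(6)^2 = 288
  4*(6)^1 = 24
  constant: -4
Sum: 38880 + 3888 + 1944 + 288 + 24 - 4 = 45020


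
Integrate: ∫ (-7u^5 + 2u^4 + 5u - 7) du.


Reverse power rule on each term:
  ∫ -7u^5 du = -(7/6)u^6
  ∫ 2u^4 du = (2/5)u^5
  ∫ 5u du = (5/2)u^2
  ∫ -7 du = -7u
F(u) = -(7/6)u^6 + (2/5)u^5 + (5/2)u^2 - 7u + C


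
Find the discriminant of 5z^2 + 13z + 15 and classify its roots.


D = b^2 - 4ac = (13)^2 - 4(5)(15) = 169 - 300 = -131
Since D < 0: two complex conjugate roots (no real roots)


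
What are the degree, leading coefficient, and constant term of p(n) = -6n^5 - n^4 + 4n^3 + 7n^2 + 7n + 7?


Highest power of n is 5, with coefficient -6. Constant term is 7.
Degree = 5, leading coefficient = -6, constant term = 7


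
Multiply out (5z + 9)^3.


Expand (5z + 9)^3 by repeated multiplication:
  (5z + 9)^2 = 25z^2 + 90z + 81
= 125z^3 + 675z^2 + 1215z + 729


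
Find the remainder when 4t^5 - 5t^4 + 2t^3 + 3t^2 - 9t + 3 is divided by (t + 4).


By the Remainder Theorem, the remainder equals p(-4):
  4*(-4)^5 = -4096
  -5*(-4)^4 = -1280
  2*(-4)^3 = -128
  3*(-4)^2 = 48
  -9*(-4)^1 = 36
  constant: 3
Sum: -4096 - 1280 - 128 + 48 + 36 + 3 = -5417


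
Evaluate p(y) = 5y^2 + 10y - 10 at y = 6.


Using direct substitution:
  5 * (6)^2 = 180
  10 * (6)^1 = 60
  constant: -10
Sum = 180 + 60 - 10 = 230


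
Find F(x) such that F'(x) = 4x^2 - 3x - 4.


Reverse power rule on each term:
  ∫ 4x^2 dx = (4/3)x^3
  ∫ -3x dx = -(3/2)x^2
  ∫ -4 dx = -4x
F(x) = (4/3)x^3 - (3/2)x^2 - 4x + C


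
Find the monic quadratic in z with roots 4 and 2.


p(z) = (z - 4)(z - 2)
Expand: z^2 - 6z + 8


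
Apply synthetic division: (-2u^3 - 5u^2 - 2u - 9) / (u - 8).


Synthetic division with c = 8. Coefficients: -2, -5, -2, -9
Bring down -2.
  -2 * 8 = -16; -16 - 5 = -21
  -21 * 8 = -168; -168 - 2 = -170
  -170 * 8 = -1360; -1360 - 9 = -1369
Quotient: -2u^2 - 21u - 170, Remainder: -1369


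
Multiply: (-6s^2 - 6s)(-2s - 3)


Distribute each term of the first polynomial:
  (-6s^2)(-2s - 3) = 12s^3 + 18s^2
  (-6s)(-2s - 3) = 12s^2 + 18s
Sum: 12s^3 + 30s^2 + 18s


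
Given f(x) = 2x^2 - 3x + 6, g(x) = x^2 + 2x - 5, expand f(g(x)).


Substitute g(x) into f:
f(g(x)) = 2*(x^2 + 2x - 5)^2 + (-3)*(x^2 + 2x - 5) + 6
(x^2 + 2x - 5)^2 = x^4 + 4x^3 - 6x^2 - 20x + 25
Expand and combine: 2x^4 + 8x^3 - 15x^2 - 46x + 71


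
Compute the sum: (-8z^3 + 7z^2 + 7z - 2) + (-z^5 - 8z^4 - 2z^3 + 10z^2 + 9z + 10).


Align terms by degree and add:
  -8z^3 + 7z^2 + 7z - 2
  -z^5 - 8z^4 - 2z^3 + 10z^2 + 9z + 10
= -z^5 - 8z^4 - 10z^3 + 17z^2 + 16z + 8


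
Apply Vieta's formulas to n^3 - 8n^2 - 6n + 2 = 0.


Monic cubic n^3+bn^2+cn+d=0: sum=-b, pairwise sum=c, product=-d.
b=-8, c=-6, d=2
r1+r2+r3 = 8
r1r2+r1r3+r2r3 = -6
r1r2r3 = -2


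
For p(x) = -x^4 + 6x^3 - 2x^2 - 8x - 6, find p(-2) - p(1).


p(-2) = -62
p(1) = -11
p(-2) - p(1) = -62 + 11 = -51


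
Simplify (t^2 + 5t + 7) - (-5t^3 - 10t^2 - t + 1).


Distribute the minus sign:
  (t^2 + 5t + 7)
- (-5t^3 - 10t^2 - t + 1)
Negate second polynomial: 5t^3 + 10t^2 + t - 1
Add: 5t^3 + 11t^2 + 6t + 6


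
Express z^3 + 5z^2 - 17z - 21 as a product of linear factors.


Try integer roots (divisors of -21). z=-1: p(-1)=0.
Divide out (z + 1): quotient is z^2 + 4z - 21.
Factor the quadratic: (z - 3)(z + 7)
Result: (z + 1)(z - 3)(z + 7)


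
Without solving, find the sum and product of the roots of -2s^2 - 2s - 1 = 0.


For as^2+bs+c=0: sum = -b/a, product = c/a.
a=-2, b=-2, c=-1
Sum = -(-2)/-2 = -1
Product = (-1)/-2 = 1/2


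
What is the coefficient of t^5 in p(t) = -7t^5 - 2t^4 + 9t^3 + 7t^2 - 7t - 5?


Read off the coefficient of t^5: -7


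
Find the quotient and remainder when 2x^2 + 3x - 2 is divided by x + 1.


(2x^2 + 3x - 2) / (x + 1)
Step 1: 2x * (x + 1) = 2x^2 + 2x; subtract.
Step 2: 1 * (x + 1) = x + 1; subtract.
Quotient: 2x + 1, Remainder: -3


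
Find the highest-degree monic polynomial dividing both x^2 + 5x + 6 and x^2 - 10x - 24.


Factor each:
  x^2 + 5x + 6 = (x + 2)(x + 3)
  x^2 - 10x - 24 = (x + 2)(x - 12)
Common monic factor: x + 2


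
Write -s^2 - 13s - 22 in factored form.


Roots satisfy r1 + r2 = -b/a = -13 and r1*r2 = c/a = 22.
So r1 = -2, r2 = -11.
-s^2 - 13s - 22 = -(s - r1)(s - r2) = -(s + 2)(s + 11)


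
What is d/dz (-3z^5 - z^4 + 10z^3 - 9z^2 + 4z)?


Apply the power rule term by term:
  d/dz(-3z^5) = -15z^4
  d/dz(-z^4) = -4z^3
  d/dz(10z^3) = 30z^2
  d/dz(-9z^2) = -18z
  d/dz(4z) = 4
p'(z) = -15z^4 - 4z^3 + 30z^2 - 18z + 4


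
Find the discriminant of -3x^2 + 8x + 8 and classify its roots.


D = b^2 - 4ac = (8)^2 - 4(-3)(8) = 64 + 96 = 160
Since D > 0: two distinct irrational roots


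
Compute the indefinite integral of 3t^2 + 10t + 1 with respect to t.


Reverse power rule on each term:
  ∫ 3t^2 dt = t^3
  ∫ 10t dt = 5t^2
  ∫ 1 dt = t
F(t) = t^3 + 5t^2 + t + C


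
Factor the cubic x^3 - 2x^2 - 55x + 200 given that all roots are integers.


Try integer roots (divisors of 200). x=5: p(5)=0.
Divide out (x - 5): quotient is x^2 + 3x - 40.
Factor the quadratic: (x - 5)(x + 8)
Result: (x - 5)(x - 5)(x + 8)


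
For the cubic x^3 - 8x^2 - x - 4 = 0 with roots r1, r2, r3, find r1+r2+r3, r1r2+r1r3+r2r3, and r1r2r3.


Monic cubic x^3+bx^2+cx+d=0: sum=-b, pairwise sum=c, product=-d.
b=-8, c=-1, d=-4
r1+r2+r3 = 8
r1r2+r1r3+r2r3 = -1
r1r2r3 = 4


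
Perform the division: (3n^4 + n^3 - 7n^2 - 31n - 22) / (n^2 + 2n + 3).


(3n^4 + n^3 - 7n^2 - 31n - 22) / (n^2 + 2n + 3)
Step 1: 3n^2 * (n^2 + 2n + 3) = 3n^4 + 6n^3 + 9n^2; subtract.
Step 2: -5n * (n^2 + 2n + 3) = -5n^3 - 10n^2 - 15n; subtract.
Step 3: -6 * (n^2 + 2n + 3) = -6n^2 - 12n - 18; subtract.
Quotient: 3n^2 - 5n - 6, Remainder: -4n - 4


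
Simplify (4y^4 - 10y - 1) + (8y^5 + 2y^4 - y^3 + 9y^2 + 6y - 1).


Align terms by degree and add:
  4y^4 - 10y - 1
+ 8y^5 + 2y^4 - y^3 + 9y^2 + 6y - 1
= 8y^5 + 6y^4 - y^3 + 9y^2 - 4y - 2


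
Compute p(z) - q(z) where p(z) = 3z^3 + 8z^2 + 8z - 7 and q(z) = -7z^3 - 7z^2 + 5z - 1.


Distribute the minus sign:
  (3z^3 + 8z^2 + 8z - 7)
- (-7z^3 - 7z^2 + 5z - 1)
Negate second polynomial: 7z^3 + 7z^2 - 5z + 1
Add: 10z^3 + 15z^2 + 3z - 6


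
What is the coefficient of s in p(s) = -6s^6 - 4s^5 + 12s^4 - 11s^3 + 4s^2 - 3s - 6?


Read off the coefficient of s: -3


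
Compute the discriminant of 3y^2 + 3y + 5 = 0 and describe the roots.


D = b^2 - 4ac = (3)^2 - 4(3)(5) = 9 - 60 = -51
Since D < 0: two complex conjugate roots (no real roots)


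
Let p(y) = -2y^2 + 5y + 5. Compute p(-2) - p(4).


p(-2) = -13
p(4) = -7
p(-2) - p(4) = -13 + 7 = -6


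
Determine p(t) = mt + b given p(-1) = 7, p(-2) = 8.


p(t) = mt + b. Using p(-1)=7, p(-2)=8:
m = (7 - 8)/(-1 + 2) = -1/1 = -1
b = 7 - m*(-1) = 7 - 1 = 6
p(t) = -t + 6


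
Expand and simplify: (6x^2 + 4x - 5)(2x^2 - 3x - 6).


Distribute each term of the first polynomial:
  (6x^2)(2x^2 - 3x - 6) = 12x^4 - 18x^3 - 36x^2
  (4x)(2x^2 - 3x - 6) = 8x^3 - 12x^2 - 24x
  (-5)(2x^2 - 3x - 6) = -10x^2 + 15x + 30
Sum: 12x^4 - 10x^3 - 58x^2 - 9x + 30


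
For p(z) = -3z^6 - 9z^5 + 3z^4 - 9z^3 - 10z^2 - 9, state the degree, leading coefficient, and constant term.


Highest power of z is 6, with coefficient -3. Constant term is -9.
Degree = 6, leading coefficient = -3, constant term = -9


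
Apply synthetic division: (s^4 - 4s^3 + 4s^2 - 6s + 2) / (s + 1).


Synthetic division with c = -1. Coefficients: 1, -4, 4, -6, 2
Bring down 1.
  1 * -1 = -1; -1 - 4 = -5
  -5 * -1 = 5; 5 + 4 = 9
  9 * -1 = -9; -9 - 6 = -15
  -15 * -1 = 15; 15 + 2 = 17
Quotient: s^3 - 5s^2 + 9s - 15, Remainder: 17


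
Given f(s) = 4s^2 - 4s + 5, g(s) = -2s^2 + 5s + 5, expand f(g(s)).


Substitute g(s) into f:
f(g(s)) = 4*(-2s^2 + 5s + 5)^2 + (-4)*(-2s^2 + 5s + 5) + 5
(-2s^2 + 5s + 5)^2 = 4s^4 - 20s^3 + 5s^2 + 50s + 25
Expand and combine: 16s^4 - 80s^3 + 28s^2 + 180s + 85


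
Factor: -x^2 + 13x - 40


Roots satisfy r1 + r2 = -b/a = 13 and r1*r2 = c/a = 40.
So r1 = 8, r2 = 5.
-x^2 + 13x - 40 = -(x - r1)(x - r2) = -(x - 8)(x - 5)


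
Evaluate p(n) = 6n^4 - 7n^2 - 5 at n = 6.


Using direct substitution:
  6 * (6)^4 = 7776
  0 * (6)^3 = 0
  -7 * (6)^2 = -252
  0 * (6)^1 = 0
  constant: -5
Sum = 7776 + 0 - 252 + 0 - 5 = 7519


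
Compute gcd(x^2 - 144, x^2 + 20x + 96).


Factor each:
  x^2 - 144 = (x + 12)(x - 12)
  x^2 + 20x + 96 = (x + 12)(x + 8)
Common monic factor: x + 12


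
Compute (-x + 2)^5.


Expand (-x + 2)^5 by repeated multiplication:
  (-x + 2)^2 = x^2 - 4x + 4
  (-x + 2)^3 = -x^3 + 6x^2 - 12x + 8
  (-x + 2)^4 = x^4 - 8x^3 + 24x^2 - 32x + 16
= -x^5 + 10x^4 - 40x^3 + 80x^2 - 80x + 32


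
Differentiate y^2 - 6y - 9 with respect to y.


Apply the power rule term by term:
  d/dy(y^2) = 2y
  d/dy(-6y) = -6
  d/dy(-9) = 0
p'(y) = 2y - 6


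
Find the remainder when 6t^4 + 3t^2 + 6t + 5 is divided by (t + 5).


By the Remainder Theorem, the remainder equals p(-5):
  6*(-5)^4 = 3750
  0*(-5)^3 = 0
  3*(-5)^2 = 75
  6*(-5)^1 = -30
  constant: 5
Sum: 3750 + 0 + 75 - 30 + 5 = 3800


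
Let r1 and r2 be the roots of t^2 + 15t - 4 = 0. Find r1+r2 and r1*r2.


For at^2+bt+c=0: sum = -b/a, product = c/a.
a=1, b=15, c=-4
Sum = -(15)/1 = -15
Product = (-4)/1 = -4


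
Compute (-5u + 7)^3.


Expand (-5u + 7)^3 by repeated multiplication:
  (-5u + 7)^2 = 25u^2 - 70u + 49
= -125u^3 + 525u^2 - 735u + 343


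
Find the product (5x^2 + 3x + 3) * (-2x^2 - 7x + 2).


Distribute each term of the first polynomial:
  (5x^2)(-2x^2 - 7x + 2) = -10x^4 - 35x^3 + 10x^2
  (3x)(-2x^2 - 7x + 2) = -6x^3 - 21x^2 + 6x
  (3)(-2x^2 - 7x + 2) = -6x^2 - 21x + 6
Sum: -10x^4 - 41x^3 - 17x^2 - 15x + 6


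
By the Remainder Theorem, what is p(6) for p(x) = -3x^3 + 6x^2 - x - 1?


By the Remainder Theorem, the remainder equals p(6):
  -3*(6)^3 = -648
  6*(6)^2 = 216
  -1*(6)^1 = -6
  constant: -1
Sum: -648 + 216 - 6 - 1 = -439


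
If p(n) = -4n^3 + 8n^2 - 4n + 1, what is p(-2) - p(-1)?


p(-2) = 73
p(-1) = 17
p(-2) - p(-1) = 73 - 17 = 56


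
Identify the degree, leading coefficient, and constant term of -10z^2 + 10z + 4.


Highest power of z is 2, with coefficient -10. Constant term is 4.
Degree = 2, leading coefficient = -10, constant term = 4


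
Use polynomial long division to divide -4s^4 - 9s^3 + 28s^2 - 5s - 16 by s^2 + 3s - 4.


(-4s^4 - 9s^3 + 28s^2 - 5s - 16) / (s^2 + 3s - 4)
Step 1: -4s^2 * (s^2 + 3s - 4) = -4s^4 - 12s^3 + 16s^2; subtract.
Step 2: 3s * (s^2 + 3s - 4) = 3s^3 + 9s^2 - 12s; subtract.
Step 3: 3 * (s^2 + 3s - 4) = 3s^2 + 9s - 12; subtract.
Quotient: -4s^2 + 3s + 3, Remainder: -2s - 4


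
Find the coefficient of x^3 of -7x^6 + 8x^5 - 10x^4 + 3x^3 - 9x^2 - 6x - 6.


Read off the coefficient of x^3: 3


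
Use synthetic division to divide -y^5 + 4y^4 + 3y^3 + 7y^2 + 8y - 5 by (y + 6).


Synthetic division with c = -6. Coefficients: -1, 4, 3, 7, 8, -5
Bring down -1.
  -1 * -6 = 6; 6 + 4 = 10
  10 * -6 = -60; -60 + 3 = -57
  -57 * -6 = 342; 342 + 7 = 349
  349 * -6 = -2094; -2094 + 8 = -2086
  -2086 * -6 = 12516; 12516 - 5 = 12511
Quotient: -y^4 + 10y^3 - 57y^2 + 349y - 2086, Remainder: 12511


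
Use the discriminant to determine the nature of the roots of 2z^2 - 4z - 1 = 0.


D = b^2 - 4ac = (-4)^2 - 4(2)(-1) = 16 + 8 = 24
Since D > 0: two distinct irrational roots


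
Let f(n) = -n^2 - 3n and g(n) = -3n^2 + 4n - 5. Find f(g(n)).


Substitute g(n) into f:
f(g(n)) = -1*(-3n^2 + 4n - 5)^2 + (-3)*(-3n^2 + 4n - 5)
(-3n^2 + 4n - 5)^2 = 9n^4 - 24n^3 + 46n^2 - 40n + 25
Expand and combine: -9n^4 + 24n^3 - 37n^2 + 28n - 10


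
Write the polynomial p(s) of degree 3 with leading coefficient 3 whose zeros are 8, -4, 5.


p(s) = 3(s - 8)(s + 4)(s - 5)
Expand: 3s^3 - 27s^2 - 36s + 480


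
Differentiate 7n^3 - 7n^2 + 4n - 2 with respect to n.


Apply the power rule term by term:
  d/dn(7n^3) = 21n^2
  d/dn(-7n^2) = -14n
  d/dn(4n) = 4
  d/dn(-2) = 0
p'(n) = 21n^2 - 14n + 4


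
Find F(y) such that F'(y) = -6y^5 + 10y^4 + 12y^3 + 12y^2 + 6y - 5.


Reverse power rule on each term:
  ∫ -6y^5 dy = -y^6
  ∫ 10y^4 dy = 2y^5
  ∫ 12y^3 dy = 3y^4
  ∫ 12y^2 dy = 4y^3
  ∫ 6y dy = 3y^2
  ∫ -5 dy = -5y
F(y) = -y^6 + 2y^5 + 3y^4 + 4y^3 + 3y^2 - 5y + C


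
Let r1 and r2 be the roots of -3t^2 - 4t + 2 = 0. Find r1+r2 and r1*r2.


For at^2+bt+c=0: sum = -b/a, product = c/a.
a=-3, b=-4, c=2
Sum = -(-4)/-3 = -4/3
Product = (2)/-3 = -2/3


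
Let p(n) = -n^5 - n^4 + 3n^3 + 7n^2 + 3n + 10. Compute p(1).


Using direct substitution:
  -1 * (1)^5 = -1
  -1 * (1)^4 = -1
  3 * (1)^3 = 3
  7 * (1)^2 = 7
  3 * (1)^1 = 3
  constant: 10
Sum = -1 - 1 + 3 + 7 + 3 + 10 = 21


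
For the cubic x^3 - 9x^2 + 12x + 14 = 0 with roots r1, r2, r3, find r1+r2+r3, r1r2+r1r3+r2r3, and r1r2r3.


Monic cubic x^3+bx^2+cx+d=0: sum=-b, pairwise sum=c, product=-d.
b=-9, c=12, d=14
r1+r2+r3 = 9
r1r2+r1r3+r2r3 = 12
r1r2r3 = -14


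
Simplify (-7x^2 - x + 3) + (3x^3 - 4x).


Align terms by degree and add:
  -7x^2 - x + 3
+ 3x^3 - 4x
= 3x^3 - 7x^2 - 5x + 3


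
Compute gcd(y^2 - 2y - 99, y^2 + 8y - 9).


Factor each:
  y^2 - 2y - 99 = (y + 9)(y - 11)
  y^2 + 8y - 9 = (y + 9)(y - 1)
Common monic factor: y + 9


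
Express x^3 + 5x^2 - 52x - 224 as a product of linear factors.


Try integer roots (divisors of -224). x=-8: p(-8)=0.
Divide out (x + 8): quotient is x^2 - 3x - 28.
Factor the quadratic: (x - 7)(x + 4)
Result: (x + 8)(x - 7)(x + 4)


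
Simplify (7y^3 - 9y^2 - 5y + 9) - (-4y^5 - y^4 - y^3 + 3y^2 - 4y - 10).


Distribute the minus sign:
  (7y^3 - 9y^2 - 5y + 9)
- (-4y^5 - y^4 - y^3 + 3y^2 - 4y - 10)
Negate second polynomial: 4y^5 + y^4 + y^3 - 3y^2 + 4y + 10
Add: 4y^5 + y^4 + 8y^3 - 12y^2 - y + 19


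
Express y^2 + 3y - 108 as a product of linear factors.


Roots satisfy r1 + r2 = -b/a = -3 and r1*r2 = c/a = -108.
So r1 = -12, r2 = 9.
y^2 + 3y - 108 = (y - r1)(y - r2) = (y + 12)(y - 9)


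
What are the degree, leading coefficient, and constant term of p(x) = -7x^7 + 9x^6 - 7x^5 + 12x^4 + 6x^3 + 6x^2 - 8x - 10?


Highest power of x is 7, with coefficient -7. Constant term is -10.
Degree = 7, leading coefficient = -7, constant term = -10


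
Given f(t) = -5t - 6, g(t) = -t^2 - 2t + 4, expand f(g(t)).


Substitute g(t) into f:
f(g(t)) = -5*(-t^2 - 2t + 4) + (-6)
Expand and combine: 5t^2 + 10t - 26


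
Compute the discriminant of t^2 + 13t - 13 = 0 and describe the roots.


D = b^2 - 4ac = (13)^2 - 4(1)(-13) = 169 + 52 = 221
Since D > 0: two distinct irrational roots


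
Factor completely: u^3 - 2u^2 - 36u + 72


Try integer roots (divisors of 72). u=-6: p(-6)=0.
Divide out (u + 6): quotient is u^2 - 8u + 12.
Factor the quadratic: (u - 2)(u - 6)
Result: (u + 6)(u - 2)(u - 6)


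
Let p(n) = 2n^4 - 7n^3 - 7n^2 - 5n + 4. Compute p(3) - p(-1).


p(3) = -101
p(-1) = 11
p(3) - p(-1) = -101 - 11 = -112


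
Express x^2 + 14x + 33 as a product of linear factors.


Roots satisfy r1 + r2 = -b/a = -14 and r1*r2 = c/a = 33.
So r1 = -11, r2 = -3.
x^2 + 14x + 33 = (x - r1)(x - r2) = (x + 11)(x + 3)


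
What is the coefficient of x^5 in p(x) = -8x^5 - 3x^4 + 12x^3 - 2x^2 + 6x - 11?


Read off the coefficient of x^5: -8


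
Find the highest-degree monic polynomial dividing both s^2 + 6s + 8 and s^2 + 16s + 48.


Factor each:
  s^2 + 6s + 8 = (s + 4)(s + 2)
  s^2 + 16s + 48 = (s + 4)(s + 12)
Common monic factor: s + 4


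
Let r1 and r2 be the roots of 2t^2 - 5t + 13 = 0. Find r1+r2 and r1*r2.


For at^2+bt+c=0: sum = -b/a, product = c/a.
a=2, b=-5, c=13
Sum = -(-5)/2 = 5/2
Product = (13)/2 = 13/2


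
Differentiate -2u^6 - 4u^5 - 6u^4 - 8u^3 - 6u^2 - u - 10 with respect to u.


Apply the power rule term by term:
  d/du(-2u^6) = -12u^5
  d/du(-4u^5) = -20u^4
  d/du(-6u^4) = -24u^3
  d/du(-8u^3) = -24u^2
  d/du(-6u^2) = -12u
  d/du(-u) = -1
  d/du(-10) = 0
p'(u) = -12u^5 - 20u^4 - 24u^3 - 24u^2 - 12u - 1


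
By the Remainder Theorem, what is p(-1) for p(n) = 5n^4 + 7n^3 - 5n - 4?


By the Remainder Theorem, the remainder equals p(-1):
  5*(-1)^4 = 5
  7*(-1)^3 = -7
  0*(-1)^2 = 0
  -5*(-1)^1 = 5
  constant: -4
Sum: 5 - 7 + 0 + 5 - 4 = -1


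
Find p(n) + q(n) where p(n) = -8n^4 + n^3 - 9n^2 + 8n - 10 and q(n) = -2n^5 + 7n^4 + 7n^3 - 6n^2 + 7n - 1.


Align terms by degree and add:
  -8n^4 + n^3 - 9n^2 + 8n - 10
  -2n^5 + 7n^4 + 7n^3 - 6n^2 + 7n - 1
= -2n^5 - n^4 + 8n^3 - 15n^2 + 15n - 11


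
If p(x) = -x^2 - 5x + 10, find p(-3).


Using direct substitution:
  -1 * (-3)^2 = -9
  -5 * (-3)^1 = 15
  constant: 10
Sum = -9 + 15 + 10 = 16


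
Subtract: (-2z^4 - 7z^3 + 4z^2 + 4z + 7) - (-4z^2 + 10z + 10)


Distribute the minus sign:
  (-2z^4 - 7z^3 + 4z^2 + 4z + 7)
- (-4z^2 + 10z + 10)
Negate second polynomial: 4z^2 - 10z - 10
Add: -2z^4 - 7z^3 + 8z^2 - 6z - 3


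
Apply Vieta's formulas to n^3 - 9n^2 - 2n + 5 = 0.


Monic cubic n^3+bn^2+cn+d=0: sum=-b, pairwise sum=c, product=-d.
b=-9, c=-2, d=5
r1+r2+r3 = 9
r1r2+r1r3+r2r3 = -2
r1r2r3 = -5


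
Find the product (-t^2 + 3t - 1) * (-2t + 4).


Distribute each term of the first polynomial:
  (-t^2)(-2t + 4) = 2t^3 - 4t^2
  (3t)(-2t + 4) = -6t^2 + 12t
  (-1)(-2t + 4) = 2t - 4
Sum: 2t^3 - 10t^2 + 14t - 4


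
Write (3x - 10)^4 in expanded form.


Expand (3x - 10)^4 by repeated multiplication:
  (3x - 10)^2 = 9x^2 - 60x + 100
  (3x - 10)^3 = 27x^3 - 270x^2 + 900x - 1000
= 81x^4 - 1080x^3 + 5400x^2 - 12000x + 10000


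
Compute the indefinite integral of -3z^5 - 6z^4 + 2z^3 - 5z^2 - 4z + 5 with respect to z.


Reverse power rule on each term:
  ∫ -3z^5 dz = -(1/2)z^6
  ∫ -6z^4 dz = -(6/5)z^5
  ∫ 2z^3 dz = (1/2)z^4
  ∫ -5z^2 dz = -(5/3)z^3
  ∫ -4z dz = -2z^2
  ∫ 5 dz = 5z
F(z) = -(1/2)z^6 - (6/5)z^5 + (1/2)z^4 - (5/3)z^3 - 2z^2 + 5z + C


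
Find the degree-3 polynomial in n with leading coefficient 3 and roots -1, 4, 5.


p(n) = 3(n + 1)(n - 4)(n - 5)
Expand: 3n^3 - 24n^2 + 33n + 60
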